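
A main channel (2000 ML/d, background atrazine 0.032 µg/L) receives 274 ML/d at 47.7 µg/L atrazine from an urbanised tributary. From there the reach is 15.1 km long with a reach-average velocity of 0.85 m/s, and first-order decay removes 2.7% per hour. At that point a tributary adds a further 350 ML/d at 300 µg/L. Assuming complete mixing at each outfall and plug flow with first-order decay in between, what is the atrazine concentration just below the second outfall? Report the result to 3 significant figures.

Flow-weighted average: C = (2000·0.03200 + 274.0·47.70) / 2274 = 13130/2274 = 5.776 µg/L; combined flow 2274 ML/d.
Travel time t = 15.1·1000 / 0.85 = 17760 s = 4.935 h.
2.7%/h lost → k = −ln(1 − 0.027) = 0.02737 h⁻¹.
Decay over the reach: 5.776·exp(−kt) = 5.776·0.8737 = 5.046 µg/L.
At the second outfall, C = (2274·5.046 + 350.0·300.0) / (2274 + 350.0) = 44.39 µg/L.

44.4 µg/L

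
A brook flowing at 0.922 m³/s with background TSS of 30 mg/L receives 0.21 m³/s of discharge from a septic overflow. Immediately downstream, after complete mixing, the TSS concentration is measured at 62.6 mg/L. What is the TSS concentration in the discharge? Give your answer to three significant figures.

Mass balance: 0.9220·30.00 + 0.2100·Cₑ = 1.132·62.60
→ Cₑ = (1.132·62.60 − 0.9220·30.00) / 0.2100 = 205.7 mg/L.

206 mg/L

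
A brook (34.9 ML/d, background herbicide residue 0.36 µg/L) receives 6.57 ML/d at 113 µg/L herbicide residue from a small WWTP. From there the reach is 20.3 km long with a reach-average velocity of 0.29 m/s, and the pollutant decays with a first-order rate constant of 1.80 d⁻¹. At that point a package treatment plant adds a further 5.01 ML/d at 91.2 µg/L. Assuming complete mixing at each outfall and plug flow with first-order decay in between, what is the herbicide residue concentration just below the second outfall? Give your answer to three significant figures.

Flow-weighted average: C = (34.90·0.3600 + 6.570·113.0) / 41.47 = 755.0/41.47 = 18.21 µg/L; combined flow 41.47 ML/d.
Travel time t = 20.3·1000 / 0.29 = 70000 s = 19.44 h.
Decay over the reach: 18.21·exp(−kt) = 18.21·0.2326 = 4.235 µg/L.
At the second outfall, C = (41.47·4.235 + 5.010·91.20) / (41.47 + 5.010) = 13.61 µg/L.

13.6 µg/L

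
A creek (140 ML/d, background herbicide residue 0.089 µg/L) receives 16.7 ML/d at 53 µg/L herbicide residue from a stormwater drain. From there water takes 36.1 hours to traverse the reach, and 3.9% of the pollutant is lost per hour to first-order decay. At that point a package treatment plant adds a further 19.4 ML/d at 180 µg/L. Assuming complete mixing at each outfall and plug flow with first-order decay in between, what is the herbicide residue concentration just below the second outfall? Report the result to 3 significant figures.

21.0 µg/L

Conservation of mass: C = (140.0·0.08900 + 16.70·53.00) / 156.7 = 897.6/156.7 = 5.728 µg/L; combined flow 156.7 ML/d.
3.9%/h lost → k = −ln(1 − 0.039) = 0.03978 h⁻¹.
First-order decay: C = 5.728·exp(−k·t) = 5.728·0.2379 = 1.362 µg/L.
Second outfall: C = (156.7·1.362 + 19.40·180.0)/176.1 = 21.04 µg/L.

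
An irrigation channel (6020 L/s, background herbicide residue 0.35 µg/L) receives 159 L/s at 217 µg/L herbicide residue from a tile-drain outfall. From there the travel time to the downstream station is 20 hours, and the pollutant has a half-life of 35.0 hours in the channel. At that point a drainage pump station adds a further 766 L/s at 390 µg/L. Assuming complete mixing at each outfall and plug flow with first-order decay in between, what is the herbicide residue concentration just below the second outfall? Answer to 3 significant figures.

Mixed concentration C = ΣQC/ΣQ = (6020·0.3500 + 159.0·217.0) / 6179 = 36610/6179 = 5.925 µg/L; combined flow 6179 L/s.
Half-life 35.0 h → k = ln 2 / 35.0 = 0.01980 h⁻¹ = 0.4753 d⁻¹.
After decay, C = 5.925 × e^(−kt) = 5.925 × 0.6730 = 3.987 µg/L.
Second outfall: C = (6179·3.987 + 766.0·390.0)/6945 = 46.56 µg/L.

46.6 µg/L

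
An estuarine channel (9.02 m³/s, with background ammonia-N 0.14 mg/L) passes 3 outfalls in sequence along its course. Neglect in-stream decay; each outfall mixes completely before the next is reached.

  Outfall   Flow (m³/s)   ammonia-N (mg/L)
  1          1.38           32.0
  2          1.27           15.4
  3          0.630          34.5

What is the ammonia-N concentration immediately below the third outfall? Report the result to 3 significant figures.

7.05 mg/L

Outfall 1: combined Q = 10.40 m³/s; C = (9.020·0.1400 + 1.380·32.00)/10.40 = 4.368 mg/L.
Outfall 2: combined Q = 11.67 m³/s; C = (10.40·4.368 + 1.270·15.40)/11.67 = 5.568 mg/L.
Outfall 3: combined Q = 12.30 m³/s; C = (11.67·5.568 + 0.6300·34.50)/12.30 = 7.050 mg/L.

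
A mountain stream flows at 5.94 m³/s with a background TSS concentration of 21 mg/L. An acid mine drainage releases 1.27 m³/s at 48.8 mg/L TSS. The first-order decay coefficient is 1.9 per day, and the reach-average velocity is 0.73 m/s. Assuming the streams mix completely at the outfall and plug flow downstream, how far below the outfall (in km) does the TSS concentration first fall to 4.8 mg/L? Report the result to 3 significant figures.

Mass balance: C = (5.940·21.00 + 1.270·48.80) / 7.210 = 186.7/7.210 = 25.90 mg/L.
Set 25.90·exp(−k·t) = 4.8 → t = ln(25.90/4.8)/k = 76650 s = 21.29 h.
Distance = v·t = 0.73·76650 = 55950 m = 55.95 km.

56.0 km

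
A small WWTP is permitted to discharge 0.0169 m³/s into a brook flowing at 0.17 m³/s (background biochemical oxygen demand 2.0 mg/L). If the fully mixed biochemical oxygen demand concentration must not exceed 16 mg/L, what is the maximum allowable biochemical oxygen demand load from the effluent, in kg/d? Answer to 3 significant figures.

Mass balance at the limit: 0.1700·2.000 + 0.01690·Cₑ = 0.1869·16 → Cₑ = 156.8 mg/L.
Load = 0.01690 m³/s × 156.8 g/m³ × 86 400 s/d = 229.0 kg/d.

229 kg/d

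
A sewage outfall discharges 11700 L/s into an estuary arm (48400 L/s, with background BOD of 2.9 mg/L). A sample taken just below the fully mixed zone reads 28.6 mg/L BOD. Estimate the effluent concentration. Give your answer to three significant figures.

Mass balance: 48400·2.900 + 11700·Cₑ = 60100·28.60
→ Cₑ = (60100·28.60 − 48400·2.900) / 11700 = 134.9 mg/L.

135 mg/L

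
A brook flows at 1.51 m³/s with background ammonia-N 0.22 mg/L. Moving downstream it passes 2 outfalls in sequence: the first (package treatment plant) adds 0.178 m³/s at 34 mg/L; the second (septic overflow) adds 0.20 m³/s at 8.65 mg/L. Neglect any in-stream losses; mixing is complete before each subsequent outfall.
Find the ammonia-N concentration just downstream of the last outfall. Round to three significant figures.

Below outfall 1: Q → 1.688 m³/s, C = (1.510·0.2200 + 0.1780·34.00)/1.688 = 3.782 mg/L.
Below outfall 2: Q → 1.888 m³/s, C = (1.688·3.782 + 0.2000·8.650)/1.888 = 4.298 mg/L.

4.30 mg/L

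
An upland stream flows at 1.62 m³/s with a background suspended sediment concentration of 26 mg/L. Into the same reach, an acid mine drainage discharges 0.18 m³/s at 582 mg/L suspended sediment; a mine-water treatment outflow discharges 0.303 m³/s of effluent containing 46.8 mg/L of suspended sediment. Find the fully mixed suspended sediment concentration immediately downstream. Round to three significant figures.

76.6 mg/L

After mixing, C = (1.620·26.00 + 0.1800·582.0 + 0.3030·46.80) / 2.103 = 161.1/2.103 = 76.59 mg/L.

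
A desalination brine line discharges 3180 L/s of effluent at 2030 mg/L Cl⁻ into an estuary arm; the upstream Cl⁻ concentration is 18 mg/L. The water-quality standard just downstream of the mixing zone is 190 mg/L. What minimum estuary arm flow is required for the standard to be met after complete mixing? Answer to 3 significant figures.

34000 L/s

Set C_mix = 190: (Q·18.00 + 3180·2030) / (Q + 3180) = 190
→ Q = 3180·(2030 − 190)/(190 − 18.00) = 34020 L/s.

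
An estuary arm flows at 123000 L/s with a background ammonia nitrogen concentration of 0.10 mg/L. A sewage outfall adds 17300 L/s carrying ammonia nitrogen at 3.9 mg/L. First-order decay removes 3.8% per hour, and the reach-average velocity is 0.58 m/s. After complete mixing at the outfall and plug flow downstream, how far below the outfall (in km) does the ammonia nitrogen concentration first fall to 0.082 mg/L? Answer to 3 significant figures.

Mixed concentration C = ΣQC/ΣQ = (123000·0.1000 + 17300·3.900) / 140300 = 79770/140300 = 0.5686 mg/L.
3.8%/h lost → k = −ln(1 − 0.038) = 0.03874 h⁻¹.
Set 0.5686·exp(−k·t) = 0.082 → t = ln(0.5686/0.082)/k = 179900 s = 49.98 h.
Distance = v·t = 0.58·179900 = 104400 m = 104.4 km.

104 km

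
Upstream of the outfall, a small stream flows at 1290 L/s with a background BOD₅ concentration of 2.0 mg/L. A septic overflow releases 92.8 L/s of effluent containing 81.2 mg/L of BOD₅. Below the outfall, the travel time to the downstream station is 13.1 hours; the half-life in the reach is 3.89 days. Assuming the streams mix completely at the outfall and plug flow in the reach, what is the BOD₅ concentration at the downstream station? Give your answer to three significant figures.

Conservation of mass: C = (1290·2.000 + 92.80·81.20) / 1383 = 10120/1383 = 7.315 mg/L.
Half-life 3.89 d → k = ln 2 / 3.89 = 0.1782 d⁻¹.
Decay over the reach: 7.315·exp(−kt) = 7.315·0.9073 = 6.637 mg/L.

6.64 mg/L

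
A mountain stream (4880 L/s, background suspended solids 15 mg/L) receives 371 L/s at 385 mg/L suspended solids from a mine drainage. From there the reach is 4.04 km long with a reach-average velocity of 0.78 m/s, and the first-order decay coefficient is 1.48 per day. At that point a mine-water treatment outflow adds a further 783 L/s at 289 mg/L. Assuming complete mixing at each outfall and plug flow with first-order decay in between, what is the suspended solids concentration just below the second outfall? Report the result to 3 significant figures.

70.3 mg/L

Mass balance: C = (4880·15.00 + 371.0·385.0) / 5251 = 216000/5251 = 41.14 mg/L; combined flow 5251 L/s.
Travel time t = 4.04·1000 / 0.78 = 5179 s = 1.439 h.
Applying C = C₀e^(−kt): 41.14 × 0.9151 = 37.65 mg/L.
At the second outfall, C = (5251·37.65 + 783.0·289.0) / (5251 + 783.0) = 70.27 mg/L.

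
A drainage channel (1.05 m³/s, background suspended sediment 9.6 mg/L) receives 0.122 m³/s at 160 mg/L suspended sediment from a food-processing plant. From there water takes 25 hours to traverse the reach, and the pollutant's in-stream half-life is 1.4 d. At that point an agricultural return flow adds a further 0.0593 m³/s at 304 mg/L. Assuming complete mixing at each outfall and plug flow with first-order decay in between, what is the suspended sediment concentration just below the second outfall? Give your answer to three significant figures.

Conservation of mass: C = (1.050·9.600 + 0.1220·160.0) / 1.172 = 29.60/1.172 = 25.26 mg/L; combined flow 1.172 m³/s.
Half-life 1.4 d → k = ln 2 / 1.4 = 0.4951 d⁻¹.
After decay, C = 25.26 × e^(−kt) = 25.26 × 0.5971 = 15.08 mg/L.
At the second outfall, C = (1.172·15.08 + 0.05930·304.0) / (1.172 + 0.05930) = 28.99 mg/L.

29.0 mg/L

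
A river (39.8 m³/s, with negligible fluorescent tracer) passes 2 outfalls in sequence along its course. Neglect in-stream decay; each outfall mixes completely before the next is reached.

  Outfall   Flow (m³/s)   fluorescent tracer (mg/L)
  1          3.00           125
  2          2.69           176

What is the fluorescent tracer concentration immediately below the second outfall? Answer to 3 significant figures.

After outfall 1: Q = 39.80 + 3.000 = 42.80 m³/s; C = (39.80·0 + 3.000·125.0)/42.80 = 8.762 mg/L.
After outfall 2: Q = 42.80 + 2.690 = 45.49 m³/s; C = (42.80·8.762 + 2.690·176.0)/45.49 = 18.65 mg/L.

18.7 mg/L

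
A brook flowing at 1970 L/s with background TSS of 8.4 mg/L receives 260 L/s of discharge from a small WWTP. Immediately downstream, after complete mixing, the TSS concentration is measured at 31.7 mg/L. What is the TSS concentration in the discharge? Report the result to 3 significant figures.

Mass balance: 1970·8.400 + 260.0·Cₑ = 2230·31.70
→ Cₑ = (2230·31.70 − 1970·8.400) / 260.0 = 208.2 mg/L.

208 mg/L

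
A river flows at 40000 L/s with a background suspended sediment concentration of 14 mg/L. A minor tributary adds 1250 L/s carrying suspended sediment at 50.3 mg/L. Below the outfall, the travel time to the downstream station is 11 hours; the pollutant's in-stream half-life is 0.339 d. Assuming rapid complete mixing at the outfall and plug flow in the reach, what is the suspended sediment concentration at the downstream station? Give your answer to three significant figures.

Conservation of mass: C = (40000·14.00 + 1250·50.30) / 41250 = 622900/41250 = 15.10 mg/L.
Half-life 0.339 d → k = ln 2 / 0.339 = 2.045 d⁻¹.
After decay, C = 15.10 × e^(−kt) = 15.10 × 0.3917 = 5.915 mg/L.

5.92 mg/L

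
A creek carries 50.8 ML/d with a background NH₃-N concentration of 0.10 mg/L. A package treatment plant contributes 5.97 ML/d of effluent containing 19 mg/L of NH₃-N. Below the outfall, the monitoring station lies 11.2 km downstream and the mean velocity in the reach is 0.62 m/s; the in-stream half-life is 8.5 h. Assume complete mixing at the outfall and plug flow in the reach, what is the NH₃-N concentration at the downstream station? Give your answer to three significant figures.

Mixed concentration C = ΣQC/ΣQ = (50.80·0.1000 + 5.970·19.00) / 56.77 = 118.5/56.77 = 2.088 mg/L.
Travel time t = 11.2·1000 / 0.62 = 18060 s = 5.018 h.
Half-life 8.5 h → k = ln 2 / 8.5 = 0.08155 h⁻¹ = 1.957 d⁻¹.
Decay over the reach: 2.088·exp(−kt) = 2.088·0.6642 = 1.387 mg/L.

1.39 mg/L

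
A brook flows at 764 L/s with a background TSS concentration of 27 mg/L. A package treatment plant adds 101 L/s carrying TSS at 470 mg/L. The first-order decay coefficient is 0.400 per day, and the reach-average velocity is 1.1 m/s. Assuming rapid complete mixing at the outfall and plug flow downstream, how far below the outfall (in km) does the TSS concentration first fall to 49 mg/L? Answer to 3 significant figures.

113 km

Mass balance: C = (764.0·27.00 + 101.0·470.0) / 865.0 = 68100/865.0 = 78.73 mg/L.
Set 78.73·exp(−k·t) = 49 → t = ln(78.73/49)/k = 102400 s = 28.45 h.
Distance = v·t = 1.1·102400 = 112700 m = 112.7 km.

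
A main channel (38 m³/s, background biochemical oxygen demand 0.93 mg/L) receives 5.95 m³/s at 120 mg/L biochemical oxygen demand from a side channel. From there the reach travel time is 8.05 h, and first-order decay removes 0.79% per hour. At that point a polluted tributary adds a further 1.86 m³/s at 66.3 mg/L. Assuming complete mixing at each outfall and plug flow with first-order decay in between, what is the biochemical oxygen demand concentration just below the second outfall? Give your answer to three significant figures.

18.0 mg/L

After mixing, C = (38.00·0.9300 + 5.950·120.0) / 43.95 = 749.3/43.95 = 17.05 mg/L; combined flow 43.95 m³/s.
0.79%/h lost → k = −ln(1 − 0.0079) = 0.007931 h⁻¹.
First-order decay: C = 17.05·exp(−k·t) = 17.05·0.9381 = 16.00 mg/L.
Second outfall: C = (43.95·16.00 + 1.860·66.30)/45.81 = 18.04 mg/L.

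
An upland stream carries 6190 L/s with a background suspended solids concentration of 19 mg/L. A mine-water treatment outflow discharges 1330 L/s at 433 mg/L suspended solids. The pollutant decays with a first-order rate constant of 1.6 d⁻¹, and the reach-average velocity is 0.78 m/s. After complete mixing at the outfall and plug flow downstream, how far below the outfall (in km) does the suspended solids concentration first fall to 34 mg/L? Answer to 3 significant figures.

After mixing, C = (6190·19.00 + 1330·433.0) / 7520 = 693500/7520 = 92.22 mg/L.
Set 92.22·exp(−k·t) = 34 → t = ln(92.22/34)/k = 53880 s = 14.97 h.
Distance = v·t = 0.78·53880 = 42030 m = 42.03 km.

42.0 km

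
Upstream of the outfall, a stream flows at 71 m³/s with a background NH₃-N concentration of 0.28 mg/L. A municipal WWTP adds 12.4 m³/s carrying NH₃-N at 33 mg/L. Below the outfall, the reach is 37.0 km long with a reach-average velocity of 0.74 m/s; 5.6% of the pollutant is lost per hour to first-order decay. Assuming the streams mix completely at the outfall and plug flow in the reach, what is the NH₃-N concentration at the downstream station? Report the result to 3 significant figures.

Flow-weighted average: C = (71.00·0.2800 + 12.40·33.00) / 83.40 = 429.1/83.40 = 5.145 mg/L.
Travel time t = 37.0·1000 / 0.74 = 50000 s = 13.89 h.
5.6%/h lost → k = −ln(1 − 0.056) = 0.05763 h⁻¹.
After decay, C = 5.145 × e^(−kt) = 5.145 × 0.4491 = 2.311 mg/L.

2.31 mg/L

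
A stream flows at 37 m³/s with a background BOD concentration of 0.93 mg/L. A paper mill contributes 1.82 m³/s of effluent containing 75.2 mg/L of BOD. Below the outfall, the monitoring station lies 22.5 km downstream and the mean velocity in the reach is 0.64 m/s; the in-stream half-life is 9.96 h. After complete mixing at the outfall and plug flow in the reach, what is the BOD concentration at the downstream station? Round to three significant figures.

2.24 mg/L

Mixed concentration C = ΣQC/ΣQ = (37.00·0.9300 + 1.820·75.20) / 38.82 = 171.3/38.82 = 4.412 mg/L.
Travel time t = 22.5·1000 / 0.64 = 35160 s = 9.766 h.
Half-life 9.96 h → k = ln 2 / 9.96 = 0.06959 h⁻¹ = 1.670 d⁻¹.
First-order decay: C = 4.412·exp(−k·t) = 4.412·0.5068 = 2.236 mg/L.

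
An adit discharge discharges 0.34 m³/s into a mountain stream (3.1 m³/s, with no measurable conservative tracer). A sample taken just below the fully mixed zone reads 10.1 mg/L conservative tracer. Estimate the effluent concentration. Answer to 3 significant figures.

Mass balance: 3.100·0 + 0.3400·Cₑ = 3.440·10.10
→ Cₑ = (3.440·10.10 − 3.100·0) / 0.3400 = 102.2 mg/L.

102 mg/L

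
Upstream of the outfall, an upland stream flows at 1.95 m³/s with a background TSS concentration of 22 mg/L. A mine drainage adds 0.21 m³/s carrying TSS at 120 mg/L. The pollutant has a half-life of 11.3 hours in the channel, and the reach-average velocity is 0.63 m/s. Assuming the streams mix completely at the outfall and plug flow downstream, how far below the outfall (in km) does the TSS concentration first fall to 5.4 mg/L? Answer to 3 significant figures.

65.2 km

After mixing, C = (1.950·22.00 + 0.2100·120.0) / 2.160 = 68.10/2.160 = 31.53 mg/L.
Half-life 11.3 h → k = ln 2 / 11.3 = 0.06134 h⁻¹ = 1.472 d⁻¹.
Set 31.53·exp(−k·t) = 5.4 → t = ln(31.53/5.4)/k = 103600 s = 28.77 h.
Distance = v·t = 0.63·103600 = 65240 m = 65.24 km.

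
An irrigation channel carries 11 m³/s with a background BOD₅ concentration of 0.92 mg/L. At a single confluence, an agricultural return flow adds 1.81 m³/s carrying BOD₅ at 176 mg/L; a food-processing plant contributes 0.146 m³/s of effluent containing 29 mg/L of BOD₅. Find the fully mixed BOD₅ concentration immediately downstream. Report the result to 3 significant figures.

Mass balance: C = (11.00·0.9200 + 1.810·176.0 + 0.1460·29.00) / 12.96 = 332.9/12.96 = 25.70 mg/L.

25.7 mg/L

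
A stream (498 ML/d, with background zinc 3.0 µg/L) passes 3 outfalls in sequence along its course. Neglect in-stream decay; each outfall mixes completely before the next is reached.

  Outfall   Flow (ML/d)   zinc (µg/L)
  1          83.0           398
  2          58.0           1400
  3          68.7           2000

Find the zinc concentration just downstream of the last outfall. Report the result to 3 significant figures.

358 µg/L

After outfall 1: Q = 498.0 + 83.00 = 581.0 ML/d; C = (498.0·3.000 + 83.00·398.0)/581.0 = 59.43 µg/L.
After outfall 2: Q = 581.0 + 58.00 = 639.0 ML/d; C = (581.0·59.43 + 58.00·1400)/639.0 = 181.1 µg/L.
After outfall 3: Q = 639.0 + 68.70 = 707.7 ML/d; C = (639.0·181.1 + 68.70·2000)/707.7 = 357.7 µg/L.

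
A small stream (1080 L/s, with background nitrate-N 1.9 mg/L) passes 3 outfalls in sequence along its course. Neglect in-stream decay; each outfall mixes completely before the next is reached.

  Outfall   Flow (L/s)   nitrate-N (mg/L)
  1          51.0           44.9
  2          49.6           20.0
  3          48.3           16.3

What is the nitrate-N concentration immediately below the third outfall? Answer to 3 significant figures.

After outfall 1: Q = 1080 + 51.00 = 1131 L/s; C = (1080·1.900 + 51.00·44.90)/1131 = 3.839 mg/L.
After outfall 2: Q = 1131 + 49.60 = 1181 L/s; C = (1131·3.839 + 49.60·20.00)/1181 = 4.518 mg/L.
After outfall 3: Q = 1181 + 48.30 = 1229 L/s; C = (1181·4.518 + 48.30·16.30)/1229 = 4.981 mg/L.

4.98 mg/L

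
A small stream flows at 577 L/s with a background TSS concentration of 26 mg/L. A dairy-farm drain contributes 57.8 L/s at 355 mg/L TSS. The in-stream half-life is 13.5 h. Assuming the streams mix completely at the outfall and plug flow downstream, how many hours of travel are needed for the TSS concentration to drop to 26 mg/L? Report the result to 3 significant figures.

14.9 h

Mixed concentration C = ΣQC/ΣQ = (577.0·26.00 + 57.80·355.0) / 634.8 = 35520/634.8 = 55.96 mg/L.
Half-life 13.5 h → k = ln 2 / 13.5 = 0.05134 h⁻¹ = 1.232 d⁻¹.
55.96·exp(−k·t) = 26 → t = ln(55.96/26)/k = 53740 s = 14.93 h.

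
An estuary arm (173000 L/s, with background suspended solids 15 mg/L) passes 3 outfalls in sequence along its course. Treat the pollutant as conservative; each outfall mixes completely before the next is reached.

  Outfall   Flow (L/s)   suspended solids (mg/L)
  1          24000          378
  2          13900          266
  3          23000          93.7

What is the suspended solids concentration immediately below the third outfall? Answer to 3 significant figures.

74.9 mg/L

Outfall 1: combined Q = 197000 L/s; C = (173000·15.00 + 24000·378.0)/197000 = 59.22 mg/L.
Outfall 2: combined Q = 210900 L/s; C = (197000·59.22 + 13900·266.0)/210900 = 72.85 mg/L.
Outfall 3: combined Q = 233900 L/s; C = (210900·72.85 + 23000·93.70)/233900 = 74.90 mg/L.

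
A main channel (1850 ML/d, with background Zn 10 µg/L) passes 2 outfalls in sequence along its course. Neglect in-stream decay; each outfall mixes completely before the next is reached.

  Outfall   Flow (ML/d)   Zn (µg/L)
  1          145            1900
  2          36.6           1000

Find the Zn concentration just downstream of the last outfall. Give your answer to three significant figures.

After outfall 1: Q = 1850 + 145.0 = 1995 ML/d; C = (1850·10.00 + 145.0·1900)/1995 = 147.4 µg/L.
After outfall 2: Q = 1995 + 36.60 = 2032 ML/d; C = (1995·147.4 + 36.60·1000)/2032 = 162.7 µg/L.

163 µg/L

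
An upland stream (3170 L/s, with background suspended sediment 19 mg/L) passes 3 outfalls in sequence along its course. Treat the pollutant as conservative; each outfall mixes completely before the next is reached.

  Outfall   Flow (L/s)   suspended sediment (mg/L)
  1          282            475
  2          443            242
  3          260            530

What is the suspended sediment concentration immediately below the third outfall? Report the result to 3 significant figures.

106 mg/L

Below outfall 1: Q → 3452 L/s, C = (3170·19.00 + 282.0·475.0)/3452 = 56.25 mg/L.
Below outfall 2: Q → 3895 L/s, C = (3452·56.25 + 443.0·242.0)/3895 = 77.38 mg/L.
Below outfall 3: Q → 4155 L/s, C = (3895·77.38 + 260.0·530.0)/4155 = 105.7 mg/L.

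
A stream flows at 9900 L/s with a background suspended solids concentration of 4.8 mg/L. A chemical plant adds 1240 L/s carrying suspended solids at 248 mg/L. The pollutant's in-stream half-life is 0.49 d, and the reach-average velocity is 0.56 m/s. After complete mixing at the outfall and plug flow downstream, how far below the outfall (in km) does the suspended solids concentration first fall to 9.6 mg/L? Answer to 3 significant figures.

Mass balance: C = (9900·4.800 + 1240·248.0) / 11140 = 355000/11140 = 31.87 mg/L.
Half-life 0.49 d → k = ln 2 / 0.49 = 1.415 d⁻¹.
Set 31.87·exp(−k·t) = 9.6 → t = ln(31.87/9.6)/k = 73290 s = 20.36 h.
Distance = v·t = 0.56·73290 = 41040 m = 41.04 km.

41.0 km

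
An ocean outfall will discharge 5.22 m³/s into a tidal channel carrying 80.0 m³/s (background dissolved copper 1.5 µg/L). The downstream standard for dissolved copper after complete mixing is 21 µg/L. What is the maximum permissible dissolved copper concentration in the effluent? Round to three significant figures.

320 µg/L

At the limit, (Qr·Cr + Qe·Cₑ)/(Qr + Qe) = 21:
Cₑ = (85.22·21 − 80.00·1.500) / 5.220 = 319.9 µg/L.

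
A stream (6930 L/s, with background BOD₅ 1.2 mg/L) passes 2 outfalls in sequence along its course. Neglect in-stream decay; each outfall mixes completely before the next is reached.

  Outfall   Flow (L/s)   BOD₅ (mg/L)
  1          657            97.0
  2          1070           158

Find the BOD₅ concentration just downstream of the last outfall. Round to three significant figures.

Below outfall 1: Q → 7587 L/s, C = (6930·1.200 + 657.0·97.00)/7587 = 9.496 mg/L.
Below outfall 2: Q → 8657 L/s, C = (7587·9.496 + 1070·158.0)/8657 = 27.85 mg/L.

27.9 mg/L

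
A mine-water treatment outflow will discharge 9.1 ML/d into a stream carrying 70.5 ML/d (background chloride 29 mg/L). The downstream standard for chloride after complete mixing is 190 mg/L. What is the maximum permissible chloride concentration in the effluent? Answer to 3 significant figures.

At the limit, (Qr·Cr + Qe·Cₑ)/(Qr + Qe) = 190:
Cₑ = (79.60·190 − 70.50·29.00) / 9.100 = 1437 mg/L.

1440 mg/L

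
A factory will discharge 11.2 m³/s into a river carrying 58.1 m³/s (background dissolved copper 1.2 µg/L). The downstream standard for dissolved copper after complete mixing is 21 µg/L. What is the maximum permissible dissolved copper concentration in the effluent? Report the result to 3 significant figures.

At the limit, (Qr·Cr + Qe·Cₑ)/(Qr + Qe) = 21:
Cₑ = (69.30·21 − 58.10·1.200) / 11.20 = 123.7 µg/L.

124 µg/L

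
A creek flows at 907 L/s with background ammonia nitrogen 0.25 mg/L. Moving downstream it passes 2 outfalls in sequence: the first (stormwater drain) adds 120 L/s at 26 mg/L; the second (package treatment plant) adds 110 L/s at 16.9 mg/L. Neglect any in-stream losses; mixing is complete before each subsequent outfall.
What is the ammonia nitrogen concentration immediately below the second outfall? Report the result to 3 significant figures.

4.58 mg/L

After outfall 1: Q = 907.0 + 120.0 = 1027 L/s; C = (907.0·0.2500 + 120.0·26.00)/1027 = 3.259 mg/L.
After outfall 2: Q = 1027 + 110.0 = 1137 L/s; C = (1027·3.259 + 110.0·16.90)/1137 = 4.578 mg/L.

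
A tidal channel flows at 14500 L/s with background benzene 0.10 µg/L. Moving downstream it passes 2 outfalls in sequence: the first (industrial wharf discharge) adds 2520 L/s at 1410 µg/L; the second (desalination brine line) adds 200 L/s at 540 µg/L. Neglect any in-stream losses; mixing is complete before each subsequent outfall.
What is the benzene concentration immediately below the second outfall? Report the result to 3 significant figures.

Below outfall 1: Q → 17020 L/s, C = (14500·0.1000 + 2520·1410)/17020 = 208.9 µg/L.
Below outfall 2: Q → 17220 L/s, C = (17020·208.9 + 200.0·540.0)/17220 = 212.7 µg/L.

213 µg/L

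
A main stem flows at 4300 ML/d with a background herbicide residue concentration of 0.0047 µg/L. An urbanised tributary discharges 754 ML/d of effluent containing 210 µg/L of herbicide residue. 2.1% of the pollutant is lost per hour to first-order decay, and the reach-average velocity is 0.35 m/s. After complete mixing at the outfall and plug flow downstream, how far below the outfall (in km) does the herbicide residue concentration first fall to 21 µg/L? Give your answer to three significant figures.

Mass balance: C = (4300·0.004700 + 754.0·210.0) / 5054 = 158400/5054 = 31.33 µg/L.
2.1%/h lost → k = −ln(1 − 0.021) = 0.02122 h⁻¹.
Set 31.33·exp(−k·t) = 21 → t = ln(31.33/21)/k = 67880 s = 18.85 h.
Distance = v·t = 0.35·67880 = 23760 m = 23.76 km.

23.8 km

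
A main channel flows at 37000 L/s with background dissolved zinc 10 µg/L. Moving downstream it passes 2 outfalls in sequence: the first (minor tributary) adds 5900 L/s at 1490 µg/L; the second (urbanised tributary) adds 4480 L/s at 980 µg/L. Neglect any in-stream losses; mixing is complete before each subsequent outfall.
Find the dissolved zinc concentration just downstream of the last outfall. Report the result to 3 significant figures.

After outfall 1: Q = 37000 + 5900 = 42900 L/s; C = (37000·10.00 + 5900·1490)/42900 = 213.5 µg/L.
After outfall 2: Q = 42900 + 4480 = 47380 L/s; C = (42900·213.5 + 4480·980.0)/47380 = 286.0 µg/L.

286 µg/L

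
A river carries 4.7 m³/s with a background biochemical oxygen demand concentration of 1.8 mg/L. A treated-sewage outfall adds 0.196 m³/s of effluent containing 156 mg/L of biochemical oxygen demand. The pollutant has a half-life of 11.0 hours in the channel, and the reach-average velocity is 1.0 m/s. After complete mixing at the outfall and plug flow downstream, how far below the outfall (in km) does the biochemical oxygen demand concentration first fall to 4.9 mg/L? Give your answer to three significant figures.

Mass balance: C = (4.700·1.800 + 0.1960·156.0) / 4.896 = 39.04/4.896 = 7.973 mg/L.
Half-life 11.0 h → k = ln 2 / 11.0 = 0.06301 h⁻¹ = 1.512 d⁻¹.
Set 7.973·exp(−k·t) = 4.9 → t = ln(7.973/4.9)/k = 27810 s = 7.726 h.
Distance = v·t = 1.0·27810 = 27810 m = 27.81 km.

27.8 km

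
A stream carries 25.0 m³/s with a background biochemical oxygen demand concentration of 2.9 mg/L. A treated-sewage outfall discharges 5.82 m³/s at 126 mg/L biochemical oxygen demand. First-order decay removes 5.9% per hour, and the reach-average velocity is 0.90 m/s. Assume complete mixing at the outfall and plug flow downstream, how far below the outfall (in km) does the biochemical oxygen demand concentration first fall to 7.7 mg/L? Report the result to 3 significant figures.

65.1 km

Flow-weighted average: C = (25.00·2.900 + 5.820·126.0) / 30.82 = 805.8/30.82 = 26.15 mg/L.
5.9%/h lost → k = −ln(1 − 0.059) = 0.06081 h⁻¹.
Set 26.15·exp(−k·t) = 7.7 → t = ln(26.15/7.7)/k = 72370 s = 20.10 h.
Distance = v·t = 0.90·72370 = 65130 m = 65.13 km.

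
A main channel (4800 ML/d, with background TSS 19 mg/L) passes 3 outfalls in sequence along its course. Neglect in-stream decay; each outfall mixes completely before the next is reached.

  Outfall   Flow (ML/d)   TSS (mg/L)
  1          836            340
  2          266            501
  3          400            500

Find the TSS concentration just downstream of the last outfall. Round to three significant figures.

Below outfall 1: Q → 5636 ML/d, C = (4800·19.00 + 836.0·340.0)/5636 = 66.61 mg/L.
Below outfall 2: Q → 5902 ML/d, C = (5636·66.61 + 266.0·501.0)/5902 = 86.19 mg/L.
Below outfall 3: Q → 6302 ML/d, C = (5902·86.19 + 400.0·500.0)/6302 = 112.5 mg/L.

112 mg/L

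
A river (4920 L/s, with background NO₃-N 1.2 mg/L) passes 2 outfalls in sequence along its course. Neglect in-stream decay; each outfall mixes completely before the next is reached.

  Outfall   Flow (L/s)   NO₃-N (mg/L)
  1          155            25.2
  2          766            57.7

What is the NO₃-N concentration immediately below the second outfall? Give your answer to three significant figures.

9.25 mg/L

Below outfall 1: Q → 5075 L/s, C = (4920·1.200 + 155.0·25.20)/5075 = 1.933 mg/L.
Below outfall 2: Q → 5841 L/s, C = (5075·1.933 + 766.0·57.70)/5841 = 9.246 mg/L.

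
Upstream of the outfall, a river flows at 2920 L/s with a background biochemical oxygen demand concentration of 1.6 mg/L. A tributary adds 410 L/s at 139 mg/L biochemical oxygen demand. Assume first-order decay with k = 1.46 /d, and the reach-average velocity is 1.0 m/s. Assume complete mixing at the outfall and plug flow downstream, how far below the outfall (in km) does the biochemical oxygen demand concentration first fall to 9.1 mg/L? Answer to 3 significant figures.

42.0 km

Mass balance: C = (2920·1.600 + 410.0·139.0) / 3330 = 61660/3330 = 18.52 mg/L.
Set 18.52·exp(−k·t) = 9.1 → t = ln(18.52/9.1)/k = 42040 s = 11.68 h.
Distance = v·t = 1.0·42040 = 42040 m = 42.04 km.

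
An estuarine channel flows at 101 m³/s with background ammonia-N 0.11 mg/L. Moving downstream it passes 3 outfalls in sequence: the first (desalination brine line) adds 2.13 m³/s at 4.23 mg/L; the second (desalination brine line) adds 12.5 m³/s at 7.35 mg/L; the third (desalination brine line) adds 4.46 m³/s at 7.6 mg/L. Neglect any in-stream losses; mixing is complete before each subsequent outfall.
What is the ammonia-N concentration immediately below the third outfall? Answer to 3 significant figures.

1.21 mg/L

After outfall 1: Q = 101.0 + 2.130 = 103.1 m³/s; C = (101.0·0.1100 + 2.130·4.230)/103.1 = 0.1951 mg/L.
After outfall 2: Q = 103.1 + 12.50 = 115.6 m³/s; C = (103.1·0.1951 + 12.50·7.350)/115.6 = 0.9686 mg/L.
After outfall 3: Q = 115.6 + 4.460 = 120.1 m³/s; C = (115.6·0.9686 + 4.460·7.600)/120.1 = 1.215 mg/L.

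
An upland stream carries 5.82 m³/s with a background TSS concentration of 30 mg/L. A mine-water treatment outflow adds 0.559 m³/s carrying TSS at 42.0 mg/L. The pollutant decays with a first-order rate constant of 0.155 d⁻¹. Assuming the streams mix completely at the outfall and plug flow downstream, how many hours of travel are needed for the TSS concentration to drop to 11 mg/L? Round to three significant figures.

Mixed concentration C = ΣQC/ΣQ = (5.820·30.00 + 0.5590·42.00) / 6.379 = 198.1/6.379 = 31.05 mg/L.
31.05·exp(−k·t) = 11 → t = ln(31.05/11)/k = 578500 s = 160.7 h.

161 h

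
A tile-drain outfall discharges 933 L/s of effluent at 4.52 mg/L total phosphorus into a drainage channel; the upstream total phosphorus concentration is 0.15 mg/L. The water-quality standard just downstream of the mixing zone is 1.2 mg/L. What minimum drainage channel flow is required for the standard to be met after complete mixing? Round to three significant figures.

2950 L/s

Set C_mix = 1.2: (Q·0.1500 + 933.0·4.520) / (Q + 933.0) = 1.2
→ Q = 933.0·(4.520 − 1.2)/(1.2 − 0.1500) = 2950 L/s.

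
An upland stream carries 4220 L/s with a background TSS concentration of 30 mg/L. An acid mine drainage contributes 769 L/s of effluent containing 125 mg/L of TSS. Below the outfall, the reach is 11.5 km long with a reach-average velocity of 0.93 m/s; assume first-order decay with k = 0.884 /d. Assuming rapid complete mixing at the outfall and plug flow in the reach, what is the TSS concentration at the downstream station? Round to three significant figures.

After mixing, C = (4220·30.00 + 769.0·125.0) / 4989 = 222700/4989 = 44.64 mg/L.
Travel time t = 11.5·1000 / 0.93 = 12370 s = 3.435 h.
After decay, C = 44.64 × e^(−kt) = 44.64 × 0.8812 = 39.34 mg/L.

39.3 mg/L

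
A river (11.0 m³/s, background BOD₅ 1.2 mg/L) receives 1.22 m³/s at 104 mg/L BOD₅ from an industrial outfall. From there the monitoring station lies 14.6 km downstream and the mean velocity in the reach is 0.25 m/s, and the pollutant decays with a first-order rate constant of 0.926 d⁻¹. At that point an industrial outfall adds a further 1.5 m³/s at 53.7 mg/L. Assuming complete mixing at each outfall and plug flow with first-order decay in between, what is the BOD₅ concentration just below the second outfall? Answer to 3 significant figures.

After mixing, C = (11.00·1.200 + 1.220·104.0) / 12.22 = 140.1/12.22 = 11.46 mg/L; combined flow 12.22 m³/s.
Travel time t = 14.6·1000 / 0.25 = 58400 s = 16.22 h.
First-order decay: C = 11.46·exp(−k·t) = 11.46·0.5348 = 6.130 mg/L.
Second outfall: C = (12.22·6.130 + 1.500·53.70)/13.72 = 11.33 mg/L.

11.3 mg/L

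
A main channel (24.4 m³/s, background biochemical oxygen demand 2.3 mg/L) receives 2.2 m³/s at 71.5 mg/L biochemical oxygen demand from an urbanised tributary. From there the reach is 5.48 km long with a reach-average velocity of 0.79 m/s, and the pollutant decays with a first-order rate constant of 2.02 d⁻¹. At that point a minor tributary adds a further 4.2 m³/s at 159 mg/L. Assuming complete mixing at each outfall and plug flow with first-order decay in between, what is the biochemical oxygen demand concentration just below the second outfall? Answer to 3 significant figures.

Flow-weighted average: C = (24.40·2.300 + 2.200·71.50) / 26.60 = 213.4/26.60 = 8.023 mg/L; combined flow 26.60 m³/s.
Travel time t = 5.48·1000 / 0.79 = 6937 s = 1.927 h.
Decay over the reach: 8.023·exp(−kt) = 8.023·0.8503 = 6.822 mg/L.
Second outfall: C = (26.60·6.822 + 4.200·159.0)/30.80 = 27.57 mg/L.

27.6 mg/L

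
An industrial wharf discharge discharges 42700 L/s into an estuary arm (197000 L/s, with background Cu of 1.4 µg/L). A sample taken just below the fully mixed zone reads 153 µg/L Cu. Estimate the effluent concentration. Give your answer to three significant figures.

Mass balance: 197000·1.400 + 42700·Cₑ = 239700·153.0
→ Cₑ = (239700·153.0 − 197000·1.400) / 42700 = 852.4 µg/L.

852 µg/L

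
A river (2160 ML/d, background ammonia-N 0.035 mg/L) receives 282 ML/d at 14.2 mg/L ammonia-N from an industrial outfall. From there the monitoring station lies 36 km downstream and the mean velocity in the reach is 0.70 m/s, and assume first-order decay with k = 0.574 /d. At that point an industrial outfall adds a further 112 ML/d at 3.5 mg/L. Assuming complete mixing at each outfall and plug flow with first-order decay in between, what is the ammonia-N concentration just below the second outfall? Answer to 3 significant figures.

Flow-weighted average: C = (2160·0.03500 + 282.0·14.20) / 2442 = 4080/2442 = 1.671 mg/L; combined flow 2442 ML/d.
Travel time t = 36·1000 / 0.70 = 51430 s = 14.29 h.
Decay over the reach: 1.671·exp(−kt) = 1.671·0.7106 = 1.187 mg/L.
Second outfall: C = (2442·1.187 + 112.0·3.500)/2554 = 1.289 mg/L.

1.29 mg/L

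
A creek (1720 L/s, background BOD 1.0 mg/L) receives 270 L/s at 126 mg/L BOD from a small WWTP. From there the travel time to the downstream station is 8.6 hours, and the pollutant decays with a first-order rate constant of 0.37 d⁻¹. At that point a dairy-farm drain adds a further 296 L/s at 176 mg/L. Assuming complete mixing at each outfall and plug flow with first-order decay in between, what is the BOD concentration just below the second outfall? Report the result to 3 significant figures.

36.5 mg/L

After mixing, C = (1720·1.000 + 270.0·126.0) / 1990 = 35740/1990 = 17.96 mg/L; combined flow 1990 L/s.
First-order decay: C = 17.96·exp(−k·t) = 17.96·0.8758 = 15.73 mg/L.
At the second outfall, C = (1990·15.73 + 296.0·176.0) / (1990 + 296.0) = 36.48 mg/L.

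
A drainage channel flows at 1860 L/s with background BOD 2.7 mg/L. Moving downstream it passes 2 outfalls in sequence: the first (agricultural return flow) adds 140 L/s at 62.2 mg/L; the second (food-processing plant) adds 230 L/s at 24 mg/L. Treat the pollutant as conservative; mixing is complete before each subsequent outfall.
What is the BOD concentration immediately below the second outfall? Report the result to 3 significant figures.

8.63 mg/L

Outfall 1: combined Q = 2000 L/s; C = (1860·2.700 + 140.0·62.20)/2000 = 6.865 mg/L.
Outfall 2: combined Q = 2230 L/s; C = (2000·6.865 + 230.0·24.00)/2230 = 8.632 mg/L.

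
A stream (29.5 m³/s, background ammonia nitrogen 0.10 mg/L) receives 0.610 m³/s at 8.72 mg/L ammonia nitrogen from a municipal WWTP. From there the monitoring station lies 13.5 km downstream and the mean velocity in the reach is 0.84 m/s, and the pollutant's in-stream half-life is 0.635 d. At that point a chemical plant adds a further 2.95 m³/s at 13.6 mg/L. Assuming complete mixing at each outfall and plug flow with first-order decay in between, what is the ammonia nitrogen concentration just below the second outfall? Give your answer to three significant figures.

Flow-weighted average: C = (29.50·0.1000 + 0.6100·8.720) / 30.11 = 8.269/30.11 = 0.2746 mg/L; combined flow 30.11 m³/s.
Travel time t = 13.5·1000 / 0.84 = 16070 s = 4.464 h.
Half-life 0.635 d → k = ln 2 / 0.635 = 1.092 d⁻¹.
After decay, C = 0.2746 × e^(−kt) = 0.2746 × 0.8162 = 0.2242 mg/L.
At the second outfall, C = (30.11·0.2242 + 2.950·13.60) / (30.11 + 2.950) = 1.418 mg/L.

1.42 mg/L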